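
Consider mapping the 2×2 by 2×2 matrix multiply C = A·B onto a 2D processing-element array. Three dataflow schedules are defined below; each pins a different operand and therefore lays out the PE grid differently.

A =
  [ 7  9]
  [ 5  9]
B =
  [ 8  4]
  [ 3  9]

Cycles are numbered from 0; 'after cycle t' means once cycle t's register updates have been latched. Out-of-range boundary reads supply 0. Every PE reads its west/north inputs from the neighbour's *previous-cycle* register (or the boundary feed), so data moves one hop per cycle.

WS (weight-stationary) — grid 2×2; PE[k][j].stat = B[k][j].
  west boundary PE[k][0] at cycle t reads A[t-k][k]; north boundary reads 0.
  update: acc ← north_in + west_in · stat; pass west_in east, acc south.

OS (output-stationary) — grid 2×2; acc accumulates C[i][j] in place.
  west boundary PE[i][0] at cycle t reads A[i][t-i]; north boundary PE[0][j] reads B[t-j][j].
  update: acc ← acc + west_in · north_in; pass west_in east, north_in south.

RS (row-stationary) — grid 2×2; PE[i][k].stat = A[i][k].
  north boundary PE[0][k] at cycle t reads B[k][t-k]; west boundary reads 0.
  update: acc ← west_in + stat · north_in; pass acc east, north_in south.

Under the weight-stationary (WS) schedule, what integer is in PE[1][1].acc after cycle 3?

PE[1][1].acc = 101

WS (2×2). Following PE[1][1] plus its west/north inputs:
  step 0 · PE0,1: acc=0; fwd→0 fwd↓0
  step 0 · PE1,0: acc=0; fwd→0 fwd↓0
  step 0 · PE1,1: acc=0; fwd→0 fwd↓0
  step 1 · PE0,1: acc=28; fwd→7 fwd↓28
  step 1 · PE1,0: acc=83; fwd→9 fwd↓83
  step 1 · PE1,1: acc=0; fwd→0 fwd↓0
  step 2 · PE0,1: acc=20; fwd→5 fwd↓20
  step 2 · PE1,0: acc=67; fwd→9 fwd↓67
  step 2 · PE1,1: acc=109; fwd→9 fwd↓109
  step 3 · PE0,1: acc=0; fwd→0 fwd↓0
  step 3 · PE1,0: acc=0; fwd→0 fwd↓0
  step 3 · PE1,1: acc=101; fwd→9 fwd↓101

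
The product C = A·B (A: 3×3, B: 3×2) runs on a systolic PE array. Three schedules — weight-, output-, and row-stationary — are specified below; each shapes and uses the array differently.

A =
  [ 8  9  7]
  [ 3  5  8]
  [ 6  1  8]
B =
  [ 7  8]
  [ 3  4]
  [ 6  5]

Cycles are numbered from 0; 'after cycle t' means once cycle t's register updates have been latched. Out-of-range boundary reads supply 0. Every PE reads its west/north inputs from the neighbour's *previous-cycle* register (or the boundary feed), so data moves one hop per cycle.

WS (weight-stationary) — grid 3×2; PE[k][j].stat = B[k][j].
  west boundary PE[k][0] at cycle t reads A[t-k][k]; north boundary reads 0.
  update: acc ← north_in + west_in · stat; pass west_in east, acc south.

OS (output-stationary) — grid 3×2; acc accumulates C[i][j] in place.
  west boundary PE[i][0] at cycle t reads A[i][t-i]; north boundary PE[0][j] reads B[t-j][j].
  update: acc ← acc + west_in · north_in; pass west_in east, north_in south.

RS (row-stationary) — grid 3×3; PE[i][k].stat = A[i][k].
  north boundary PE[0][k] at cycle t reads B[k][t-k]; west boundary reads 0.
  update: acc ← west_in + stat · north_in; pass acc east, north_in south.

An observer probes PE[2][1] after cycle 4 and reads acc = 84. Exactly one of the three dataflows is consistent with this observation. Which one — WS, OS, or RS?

WS (3×2 grid), PE[2][1]:
  cycle 0: PE[2][1] → acc 0, east 0, south 0
  cycle 1: PE[2][1] → acc 0, east 0, south 0
  cycle 2: PE[2][1] → acc 0, east 0, south 0
  cycle 3: PE[2][1] → acc 135, east 7, south 135
  cycle 4: PE[2][1] → acc 84, east 8, south 84
OS (3×2 grid), PE[2][1]:
  cycle 0: PE[2][1] → acc 0, east 0, south 0
  cycle 1: PE[2][1] → acc 0, east 0, south 0
  cycle 2: PE[2][1] → acc 0, east 0, south 0
  cycle 3: PE[2][1] → acc 48, east 6, south 8
  cycle 4: PE[2][1] → acc 52, east 1, south 4
RS (3×3 grid), PE[2][1]:
  cycle 0: PE[2][1] → acc 0, east 0, south 0
  cycle 1: PE[2][1] → acc 0, east 0, south 0
  cycle 2: PE[2][1] → acc 0, east 0, south 0
  cycle 3: PE[2][1] → acc 45, east 45, south 3
  cycle 4: PE[2][1] → acc 52, east 52, south 4

dataflow = WS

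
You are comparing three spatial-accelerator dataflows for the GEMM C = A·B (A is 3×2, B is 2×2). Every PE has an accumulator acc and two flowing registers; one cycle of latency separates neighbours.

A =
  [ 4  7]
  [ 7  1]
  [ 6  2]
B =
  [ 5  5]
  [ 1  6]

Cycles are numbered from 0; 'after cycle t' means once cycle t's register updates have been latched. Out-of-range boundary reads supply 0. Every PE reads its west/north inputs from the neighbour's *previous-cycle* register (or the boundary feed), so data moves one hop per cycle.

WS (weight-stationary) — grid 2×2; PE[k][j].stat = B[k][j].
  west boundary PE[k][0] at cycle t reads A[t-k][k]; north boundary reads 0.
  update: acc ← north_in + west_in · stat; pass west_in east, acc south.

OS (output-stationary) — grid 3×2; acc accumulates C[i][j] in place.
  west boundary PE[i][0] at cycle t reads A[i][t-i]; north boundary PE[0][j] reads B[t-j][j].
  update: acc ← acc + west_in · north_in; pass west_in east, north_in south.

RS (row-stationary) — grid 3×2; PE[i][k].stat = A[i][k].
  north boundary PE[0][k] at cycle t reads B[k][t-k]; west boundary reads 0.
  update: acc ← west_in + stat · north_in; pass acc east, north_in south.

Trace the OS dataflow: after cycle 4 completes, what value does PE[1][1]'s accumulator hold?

Tracing OS — 3×2 array, target PE[1][1]:
  t=0 PE[0][1]: acc=0 h=0 v=0
  t=0 PE[1][0]: acc=0 h=0 v=0
  t=0 PE[1][1]: acc=0 h=0 v=0
  t=1 PE[0][1]: acc=20 h=4 v=5
  t=1 PE[1][0]: acc=35 h=7 v=5
  t=1 PE[1][1]: acc=0 h=0 v=0
  t=2 PE[0][1]: acc=62 h=7 v=6
  t=2 PE[1][0]: acc=36 h=1 v=1
  t=2 PE[1][1]: acc=35 h=7 v=5
  t=3 PE[0][1]: acc=62 h=0 v=0
  t=3 PE[1][0]: acc=36 h=0 v=0
  t=3 PE[1][1]: acc=41 h=1 v=6
  t=4 PE[0][1]: acc=62 h=0 v=0
  t=4 PE[1][0]: acc=36 h=0 v=0
  t=4 PE[1][1]: acc=41 h=0 v=0

PE[1][1].acc = 41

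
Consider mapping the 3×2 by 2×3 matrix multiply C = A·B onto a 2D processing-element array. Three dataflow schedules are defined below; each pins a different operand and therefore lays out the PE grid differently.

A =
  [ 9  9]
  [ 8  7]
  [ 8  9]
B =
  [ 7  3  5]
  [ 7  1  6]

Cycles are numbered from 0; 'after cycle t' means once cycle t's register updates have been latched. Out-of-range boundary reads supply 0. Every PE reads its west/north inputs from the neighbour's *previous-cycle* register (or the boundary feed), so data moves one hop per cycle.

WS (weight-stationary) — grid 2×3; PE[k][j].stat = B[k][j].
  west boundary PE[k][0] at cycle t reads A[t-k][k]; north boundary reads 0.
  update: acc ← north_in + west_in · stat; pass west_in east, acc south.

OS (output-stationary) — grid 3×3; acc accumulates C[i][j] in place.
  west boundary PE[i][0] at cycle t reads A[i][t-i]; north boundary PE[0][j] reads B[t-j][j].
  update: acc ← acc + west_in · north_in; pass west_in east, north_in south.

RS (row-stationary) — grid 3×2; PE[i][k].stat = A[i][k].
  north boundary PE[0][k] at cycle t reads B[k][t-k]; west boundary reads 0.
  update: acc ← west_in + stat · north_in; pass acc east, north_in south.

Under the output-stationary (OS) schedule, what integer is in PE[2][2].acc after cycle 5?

PE[2][2].acc = 94

OS (3×3). Following PE[2][2] plus its west/north inputs:
  c0 r1c2: 0 / 0 / 0
  c0 r2c1: 0 / 0 / 0
  c0 r2c2: 0 / 0 / 0
  c1 r1c2: 0 / 0 / 0
  c1 r2c1: 0 / 0 / 0
  c1 r2c2: 0 / 0 / 0
  c2 r1c2: 0 / 0 / 0
  c2 r2c1: 0 / 0 / 0
  c2 r2c2: 0 / 0 / 0
  c3 r1c2: 40 / 8 / 5
  c3 r2c1: 24 / 8 / 3
  c3 r2c2: 0 / 0 / 0
  c4 r1c2: 82 / 7 / 6
  c4 r2c1: 33 / 9 / 1
  c4 r2c2: 40 / 8 / 5
  c5 r1c2: 82 / 0 / 0
  c5 r2c1: 33 / 0 / 0
  c5 r2c2: 94 / 9 / 6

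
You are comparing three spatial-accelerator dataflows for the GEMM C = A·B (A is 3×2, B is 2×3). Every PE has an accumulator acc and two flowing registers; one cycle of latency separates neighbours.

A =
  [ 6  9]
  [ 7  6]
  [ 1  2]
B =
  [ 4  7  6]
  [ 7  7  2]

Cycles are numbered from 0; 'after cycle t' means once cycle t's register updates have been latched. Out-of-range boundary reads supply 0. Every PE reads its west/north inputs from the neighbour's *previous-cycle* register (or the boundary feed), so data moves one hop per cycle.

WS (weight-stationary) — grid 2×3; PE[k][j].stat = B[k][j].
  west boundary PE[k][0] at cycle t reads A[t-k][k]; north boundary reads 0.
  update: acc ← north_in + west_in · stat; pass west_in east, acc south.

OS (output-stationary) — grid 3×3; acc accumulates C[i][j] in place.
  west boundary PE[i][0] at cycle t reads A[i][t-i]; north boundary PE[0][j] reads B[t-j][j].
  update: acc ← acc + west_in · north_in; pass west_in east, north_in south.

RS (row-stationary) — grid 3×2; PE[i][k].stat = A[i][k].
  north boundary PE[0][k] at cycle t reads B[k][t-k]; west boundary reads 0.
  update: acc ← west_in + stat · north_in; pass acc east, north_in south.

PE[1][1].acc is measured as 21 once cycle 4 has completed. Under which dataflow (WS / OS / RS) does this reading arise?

dataflow = WS

WS (2×3 grid), PE[1][1]:
  0: (1,1).acc=0  regs=<0,0>
  1: (1,1).acc=0  regs=<0,0>
  2: (1,1).acc=105  regs=<9,105>
  3: (1,1).acc=91  regs=<6,91>
  4: (1,1).acc=21  regs=<2,21>
OS (3×3 grid), PE[1][1]:
  0: (1,1).acc=0  regs=<0,0>
  1: (1,1).acc=0  regs=<0,0>
  2: (1,1).acc=49  regs=<7,7>
  3: (1,1).acc=91  regs=<6,7>
  4: (1,1).acc=91  regs=<0,0>
RS (3×2 grid), PE[1][1]:
  0: (1,1).acc=0  regs=<0,0>
  1: (1,1).acc=0  regs=<0,0>
  2: (1,1).acc=70  regs=<70,7>
  3: (1,1).acc=91  regs=<91,7>
  4: (1,1).acc=54  regs=<54,2>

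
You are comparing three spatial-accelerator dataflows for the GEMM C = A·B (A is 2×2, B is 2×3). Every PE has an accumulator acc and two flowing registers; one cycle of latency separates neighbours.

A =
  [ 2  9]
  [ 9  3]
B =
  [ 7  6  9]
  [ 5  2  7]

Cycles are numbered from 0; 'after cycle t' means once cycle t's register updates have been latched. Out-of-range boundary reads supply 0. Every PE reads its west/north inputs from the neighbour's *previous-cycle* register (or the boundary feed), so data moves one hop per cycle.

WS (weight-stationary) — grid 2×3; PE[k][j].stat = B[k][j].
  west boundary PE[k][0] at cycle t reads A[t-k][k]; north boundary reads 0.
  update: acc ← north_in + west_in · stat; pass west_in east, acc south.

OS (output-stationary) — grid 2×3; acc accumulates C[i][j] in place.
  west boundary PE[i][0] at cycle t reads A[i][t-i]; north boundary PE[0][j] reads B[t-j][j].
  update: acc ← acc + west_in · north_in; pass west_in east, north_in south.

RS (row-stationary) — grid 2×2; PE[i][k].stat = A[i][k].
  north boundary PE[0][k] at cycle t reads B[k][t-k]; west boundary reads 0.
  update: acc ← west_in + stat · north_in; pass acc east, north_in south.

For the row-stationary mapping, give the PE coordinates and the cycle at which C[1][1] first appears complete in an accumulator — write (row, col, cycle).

Under RS, C[1][1] lands at PE[1][1]:
  c0 r1c1: 0 / 0 / 0
  c1 r1c1: 0 / 0 / 0
  c2 r1c1: 78 / 78 / 5
  c3 r1c1: 60 / 60 / 2

(row, col, cycle) = (1, 1, 3)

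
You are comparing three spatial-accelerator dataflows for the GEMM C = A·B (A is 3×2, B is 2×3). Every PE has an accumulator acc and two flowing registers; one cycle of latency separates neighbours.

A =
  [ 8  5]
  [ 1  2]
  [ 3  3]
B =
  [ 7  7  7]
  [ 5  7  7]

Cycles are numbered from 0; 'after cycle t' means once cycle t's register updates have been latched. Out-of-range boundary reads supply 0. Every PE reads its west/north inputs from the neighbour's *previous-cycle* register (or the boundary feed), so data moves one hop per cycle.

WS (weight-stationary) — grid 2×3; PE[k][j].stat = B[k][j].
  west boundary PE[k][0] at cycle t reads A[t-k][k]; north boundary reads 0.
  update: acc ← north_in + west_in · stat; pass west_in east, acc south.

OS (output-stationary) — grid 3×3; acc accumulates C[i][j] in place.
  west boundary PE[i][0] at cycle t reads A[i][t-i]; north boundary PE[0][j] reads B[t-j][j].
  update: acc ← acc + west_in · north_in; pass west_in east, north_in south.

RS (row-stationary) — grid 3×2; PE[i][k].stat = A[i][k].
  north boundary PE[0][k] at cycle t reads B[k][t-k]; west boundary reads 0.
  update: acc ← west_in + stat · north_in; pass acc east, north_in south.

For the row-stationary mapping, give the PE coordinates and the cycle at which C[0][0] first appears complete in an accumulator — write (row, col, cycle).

(row, col, cycle) = (0, 1, 1)

Under RS, C[0][0] lands at PE[0][1]:
  [0] (0,1) acc=0 (h:0 v:0)
  [1] (0,1) acc=81 (h:81 v:5)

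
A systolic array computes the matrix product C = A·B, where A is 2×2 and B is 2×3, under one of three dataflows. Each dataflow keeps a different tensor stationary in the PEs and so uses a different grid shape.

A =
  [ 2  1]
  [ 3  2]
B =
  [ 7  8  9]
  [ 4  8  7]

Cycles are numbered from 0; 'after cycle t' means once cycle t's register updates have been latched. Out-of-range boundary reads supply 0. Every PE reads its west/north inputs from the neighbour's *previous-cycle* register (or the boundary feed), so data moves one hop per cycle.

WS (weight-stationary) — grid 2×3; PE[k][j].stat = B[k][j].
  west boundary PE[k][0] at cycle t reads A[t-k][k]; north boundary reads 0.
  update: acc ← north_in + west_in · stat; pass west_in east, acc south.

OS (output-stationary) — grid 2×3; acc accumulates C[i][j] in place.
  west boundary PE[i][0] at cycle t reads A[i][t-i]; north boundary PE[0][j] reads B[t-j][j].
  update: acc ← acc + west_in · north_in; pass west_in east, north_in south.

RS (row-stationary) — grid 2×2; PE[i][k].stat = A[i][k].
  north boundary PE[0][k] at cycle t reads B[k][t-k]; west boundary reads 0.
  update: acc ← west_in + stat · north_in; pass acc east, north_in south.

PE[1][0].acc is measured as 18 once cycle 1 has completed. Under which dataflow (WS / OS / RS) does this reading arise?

Under WS (2×3), PE[1][0]:
  step 0 · PE1,0: acc=0; fwd→0 fwd↓0
  step 1 · PE1,0: acc=18; fwd→1 fwd↓18
Under OS (2×3), PE[1][0]:
  step 0 · PE1,0: acc=0; fwd→0 fwd↓0
  step 1 · PE1,0: acc=21; fwd→3 fwd↓7
Under RS (2×2), PE[1][0]:
  step 0 · PE1,0: acc=0; fwd→0 fwd↓0
  step 1 · PE1,0: acc=21; fwd→21 fwd↓7

dataflow = WS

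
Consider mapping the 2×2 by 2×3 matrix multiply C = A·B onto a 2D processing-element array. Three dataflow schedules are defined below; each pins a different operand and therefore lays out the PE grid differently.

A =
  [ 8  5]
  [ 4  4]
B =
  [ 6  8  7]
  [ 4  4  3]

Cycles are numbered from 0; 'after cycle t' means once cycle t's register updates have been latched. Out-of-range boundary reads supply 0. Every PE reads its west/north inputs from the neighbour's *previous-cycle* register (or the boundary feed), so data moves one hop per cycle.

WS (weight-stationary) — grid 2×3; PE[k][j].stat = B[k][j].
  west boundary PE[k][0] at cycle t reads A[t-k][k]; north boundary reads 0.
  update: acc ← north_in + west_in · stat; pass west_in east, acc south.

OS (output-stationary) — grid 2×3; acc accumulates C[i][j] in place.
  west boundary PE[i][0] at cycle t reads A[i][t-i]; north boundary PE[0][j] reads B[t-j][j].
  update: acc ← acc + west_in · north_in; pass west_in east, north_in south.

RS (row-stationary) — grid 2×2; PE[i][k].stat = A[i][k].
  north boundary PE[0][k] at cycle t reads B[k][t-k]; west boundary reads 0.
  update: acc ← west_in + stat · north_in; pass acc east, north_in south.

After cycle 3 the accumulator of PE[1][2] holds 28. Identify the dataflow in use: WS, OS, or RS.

dataflow = OS

— WS: 2×3; PE[1][2] trace:
  step 0 · PE1,2: acc=0; fwd→0 fwd↓0
  step 1 · PE1,2: acc=0; fwd→0 fwd↓0
  step 2 · PE1,2: acc=0; fwd→0 fwd↓0
  step 3 · PE1,2: acc=71; fwd→5 fwd↓71
— OS: 2×3; PE[1][2] trace:
  step 0 · PE1,2: acc=0; fwd→0 fwd↓0
  step 1 · PE1,2: acc=0; fwd→0 fwd↓0
  step 2 · PE1,2: acc=0; fwd→0 fwd↓0
  step 3 · PE1,2: acc=28; fwd→4 fwd↓7
— RS: 2×2 array has no PE[1][2].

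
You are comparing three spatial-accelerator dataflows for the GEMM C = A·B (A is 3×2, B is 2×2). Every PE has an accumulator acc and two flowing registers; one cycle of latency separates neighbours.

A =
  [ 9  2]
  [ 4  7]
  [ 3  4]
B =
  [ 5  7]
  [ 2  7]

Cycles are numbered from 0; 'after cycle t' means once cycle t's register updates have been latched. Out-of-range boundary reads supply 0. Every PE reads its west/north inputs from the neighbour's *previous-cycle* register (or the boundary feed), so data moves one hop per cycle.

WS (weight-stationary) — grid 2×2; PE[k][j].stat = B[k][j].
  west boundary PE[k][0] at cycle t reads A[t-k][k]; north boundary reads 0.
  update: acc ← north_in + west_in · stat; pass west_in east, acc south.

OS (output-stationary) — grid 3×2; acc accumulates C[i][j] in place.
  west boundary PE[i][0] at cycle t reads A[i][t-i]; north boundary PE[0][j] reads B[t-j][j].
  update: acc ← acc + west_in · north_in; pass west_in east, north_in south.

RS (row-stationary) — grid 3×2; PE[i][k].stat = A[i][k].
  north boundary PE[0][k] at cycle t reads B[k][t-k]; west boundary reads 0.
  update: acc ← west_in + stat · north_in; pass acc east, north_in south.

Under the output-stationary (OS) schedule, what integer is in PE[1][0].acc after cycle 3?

OS (3×2). Following PE[1][0] plus its west/north inputs:
  @0  [0,0]  acc 45  |  →9  ↓5
  @0  [1,0]  acc 0  |  →0  ↓0
  @1  [0,0]  acc 49  |  →2  ↓2
  @1  [1,0]  acc 20  |  →4  ↓5
  @2  [0,0]  acc 49  |  →0  ↓0
  @2  [1,0]  acc 34  |  →7  ↓2
  @3  [0,0]  acc 49  |  →0  ↓0
  @3  [1,0]  acc 34  |  →0  ↓0

PE[1][0].acc = 34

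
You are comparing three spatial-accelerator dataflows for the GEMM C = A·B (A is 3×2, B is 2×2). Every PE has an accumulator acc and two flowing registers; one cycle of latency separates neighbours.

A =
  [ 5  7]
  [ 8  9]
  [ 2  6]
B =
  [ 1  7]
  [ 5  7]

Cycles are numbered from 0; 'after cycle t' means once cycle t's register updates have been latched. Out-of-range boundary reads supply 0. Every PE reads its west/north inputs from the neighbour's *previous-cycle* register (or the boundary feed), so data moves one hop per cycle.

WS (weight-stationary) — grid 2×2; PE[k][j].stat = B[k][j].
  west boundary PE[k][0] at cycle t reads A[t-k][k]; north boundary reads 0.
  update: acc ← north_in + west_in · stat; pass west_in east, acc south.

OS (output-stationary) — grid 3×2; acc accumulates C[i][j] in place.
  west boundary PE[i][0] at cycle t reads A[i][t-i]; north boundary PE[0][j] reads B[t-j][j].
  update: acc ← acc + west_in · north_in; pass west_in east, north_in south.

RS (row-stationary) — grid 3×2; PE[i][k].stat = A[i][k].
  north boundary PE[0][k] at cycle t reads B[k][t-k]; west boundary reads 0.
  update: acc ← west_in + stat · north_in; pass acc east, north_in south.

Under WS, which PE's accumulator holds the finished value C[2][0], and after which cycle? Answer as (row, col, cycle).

WS — PE[1][0] is where C[2][0] collects:
  cycle 0: PE[1][0] → acc 0, east 0, south 0
  cycle 1: PE[1][0] → acc 40, east 7, south 40
  cycle 2: PE[1][0] → acc 53, east 9, south 53
  cycle 3: PE[1][0] → acc 32, east 6, south 32

(row, col, cycle) = (1, 0, 3)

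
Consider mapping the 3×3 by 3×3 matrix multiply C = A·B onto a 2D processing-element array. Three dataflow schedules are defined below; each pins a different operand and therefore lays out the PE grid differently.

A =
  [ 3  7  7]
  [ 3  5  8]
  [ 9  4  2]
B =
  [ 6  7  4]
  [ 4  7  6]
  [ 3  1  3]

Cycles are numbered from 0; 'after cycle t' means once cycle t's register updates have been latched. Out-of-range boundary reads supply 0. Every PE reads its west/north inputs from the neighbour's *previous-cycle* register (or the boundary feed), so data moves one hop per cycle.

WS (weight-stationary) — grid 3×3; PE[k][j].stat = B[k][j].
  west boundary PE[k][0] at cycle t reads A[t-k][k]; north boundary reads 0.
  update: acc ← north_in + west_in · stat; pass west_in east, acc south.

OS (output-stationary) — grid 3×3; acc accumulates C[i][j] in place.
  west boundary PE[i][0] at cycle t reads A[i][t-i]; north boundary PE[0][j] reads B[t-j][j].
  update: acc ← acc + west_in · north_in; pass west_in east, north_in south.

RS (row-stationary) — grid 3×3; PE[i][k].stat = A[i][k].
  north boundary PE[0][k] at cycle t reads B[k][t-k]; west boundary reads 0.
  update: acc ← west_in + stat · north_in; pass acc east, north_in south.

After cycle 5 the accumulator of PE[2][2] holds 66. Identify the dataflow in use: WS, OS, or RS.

dataflow = WS

— WS: 3×3; PE[2][2] trace:
  0: (2,2).acc=0  regs=<0,0>
  1: (2,2).acc=0  regs=<0,0>
  2: (2,2).acc=0  regs=<0,0>
  3: (2,2).acc=0  regs=<0,0>
  4: (2,2).acc=75  regs=<7,75>
  5: (2,2).acc=66  regs=<8,66>
— OS: 3×3; PE[2][2] trace:
  0: (2,2).acc=0  regs=<0,0>
  1: (2,2).acc=0  regs=<0,0>
  2: (2,2).acc=0  regs=<0,0>
  3: (2,2).acc=0  regs=<0,0>
  4: (2,2).acc=36  regs=<9,4>
  5: (2,2).acc=60  regs=<4,6>
— RS: 3×3; PE[2][2] trace:
  0: (2,2).acc=0  regs=<0,0>
  1: (2,2).acc=0  regs=<0,0>
  2: (2,2).acc=0  regs=<0,0>
  3: (2,2).acc=0  regs=<0,0>
  4: (2,2).acc=76  regs=<76,3>
  5: (2,2).acc=93  regs=<93,1>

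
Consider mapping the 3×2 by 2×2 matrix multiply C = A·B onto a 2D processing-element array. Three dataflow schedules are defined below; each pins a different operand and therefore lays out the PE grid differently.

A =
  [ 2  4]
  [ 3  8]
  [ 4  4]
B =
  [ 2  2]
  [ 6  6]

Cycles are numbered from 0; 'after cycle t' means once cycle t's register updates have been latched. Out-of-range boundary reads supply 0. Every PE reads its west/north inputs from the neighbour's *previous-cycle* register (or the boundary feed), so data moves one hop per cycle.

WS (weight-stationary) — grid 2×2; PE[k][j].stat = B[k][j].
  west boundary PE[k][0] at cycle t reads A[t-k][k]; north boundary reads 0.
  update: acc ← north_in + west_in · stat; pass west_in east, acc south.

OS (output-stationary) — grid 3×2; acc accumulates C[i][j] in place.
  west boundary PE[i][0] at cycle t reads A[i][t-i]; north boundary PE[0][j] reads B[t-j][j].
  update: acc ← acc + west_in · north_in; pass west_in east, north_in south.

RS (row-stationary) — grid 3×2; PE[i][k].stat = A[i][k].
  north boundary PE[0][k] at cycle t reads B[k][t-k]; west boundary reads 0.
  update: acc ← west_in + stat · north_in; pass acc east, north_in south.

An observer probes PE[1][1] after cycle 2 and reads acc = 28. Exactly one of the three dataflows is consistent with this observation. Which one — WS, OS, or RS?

dataflow = WS

WS (2×2 grid), PE[1][1]:
  t=0 PE[1][1]: acc=0 h=0 v=0
  t=1 PE[1][1]: acc=0 h=0 v=0
  t=2 PE[1][1]: acc=28 h=4 v=28
OS (3×2 grid), PE[1][1]:
  t=0 PE[1][1]: acc=0 h=0 v=0
  t=1 PE[1][1]: acc=0 h=0 v=0
  t=2 PE[1][1]: acc=6 h=3 v=2
RS (3×2 grid), PE[1][1]:
  t=0 PE[1][1]: acc=0 h=0 v=0
  t=1 PE[1][1]: acc=0 h=0 v=0
  t=2 PE[1][1]: acc=54 h=54 v=6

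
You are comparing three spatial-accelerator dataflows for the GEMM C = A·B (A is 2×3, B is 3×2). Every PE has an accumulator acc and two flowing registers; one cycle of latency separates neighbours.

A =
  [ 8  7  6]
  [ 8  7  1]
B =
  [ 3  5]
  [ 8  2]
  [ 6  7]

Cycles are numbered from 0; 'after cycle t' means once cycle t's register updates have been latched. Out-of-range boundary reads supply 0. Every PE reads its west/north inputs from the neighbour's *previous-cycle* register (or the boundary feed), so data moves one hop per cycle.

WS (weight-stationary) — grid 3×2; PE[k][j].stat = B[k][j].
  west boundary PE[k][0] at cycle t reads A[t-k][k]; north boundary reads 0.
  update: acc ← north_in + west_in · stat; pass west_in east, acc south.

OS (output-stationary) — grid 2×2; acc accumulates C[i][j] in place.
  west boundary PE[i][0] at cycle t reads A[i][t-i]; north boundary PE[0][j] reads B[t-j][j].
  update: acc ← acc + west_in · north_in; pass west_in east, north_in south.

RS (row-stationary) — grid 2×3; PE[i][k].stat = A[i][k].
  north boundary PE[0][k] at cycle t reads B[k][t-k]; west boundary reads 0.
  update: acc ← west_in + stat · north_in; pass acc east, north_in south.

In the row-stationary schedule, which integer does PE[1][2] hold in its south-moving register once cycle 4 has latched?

RS 2×3: PE[1][2] cycle-by-cycle (with neighbour feeds):
  step 0 · PE0,2: acc=0; fwd→0 fwd↓0
  step 0 · PE1,1: acc=0; fwd→0 fwd↓0
  step 0 · PE1,2: acc=0; fwd→0 fwd↓0
  step 1 · PE0,2: acc=0; fwd→0 fwd↓0
  step 1 · PE1,1: acc=0; fwd→0 fwd↓0
  step 1 · PE1,2: acc=0; fwd→0 fwd↓0
  step 2 · PE0,2: acc=116; fwd→116 fwd↓6
  step 2 · PE1,1: acc=80; fwd→80 fwd↓8
  step 2 · PE1,2: acc=0; fwd→0 fwd↓0
  step 3 · PE0,2: acc=96; fwd→96 fwd↓7
  step 3 · PE1,1: acc=54; fwd→54 fwd↓2
  step 3 · PE1,2: acc=86; fwd→86 fwd↓6
  step 4 · PE0,2: acc=0; fwd→0 fwd↓0
  step 4 · PE1,1: acc=0; fwd→0 fwd↓0
  step 4 · PE1,2: acc=61; fwd→61 fwd↓7

register = 7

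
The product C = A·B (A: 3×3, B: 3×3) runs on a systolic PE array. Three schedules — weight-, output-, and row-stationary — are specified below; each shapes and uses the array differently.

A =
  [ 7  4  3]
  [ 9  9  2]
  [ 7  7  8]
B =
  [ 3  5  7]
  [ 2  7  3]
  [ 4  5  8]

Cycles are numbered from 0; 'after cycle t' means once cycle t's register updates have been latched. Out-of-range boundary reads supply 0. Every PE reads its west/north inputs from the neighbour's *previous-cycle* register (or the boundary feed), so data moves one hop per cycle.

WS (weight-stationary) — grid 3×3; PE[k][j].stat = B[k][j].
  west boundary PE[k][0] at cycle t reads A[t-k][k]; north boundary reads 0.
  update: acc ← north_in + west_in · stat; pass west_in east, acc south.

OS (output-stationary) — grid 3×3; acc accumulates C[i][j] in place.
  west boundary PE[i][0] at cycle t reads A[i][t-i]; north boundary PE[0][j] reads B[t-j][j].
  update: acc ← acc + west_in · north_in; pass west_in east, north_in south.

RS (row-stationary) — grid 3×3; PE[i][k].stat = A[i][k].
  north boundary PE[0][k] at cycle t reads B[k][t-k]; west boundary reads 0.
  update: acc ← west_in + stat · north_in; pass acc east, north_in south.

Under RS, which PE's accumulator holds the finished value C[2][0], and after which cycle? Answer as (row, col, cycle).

(row, col, cycle) = (2, 2, 4)

RS: C[2][0] accumulates in PE[2][2]:
  [0] (2,2) acc=0 (h:0 v:0)
  [1] (2,2) acc=0 (h:0 v:0)
  [2] (2,2) acc=0 (h:0 v:0)
  [3] (2,2) acc=0 (h:0 v:0)
  [4] (2,2) acc=67 (h:67 v:4)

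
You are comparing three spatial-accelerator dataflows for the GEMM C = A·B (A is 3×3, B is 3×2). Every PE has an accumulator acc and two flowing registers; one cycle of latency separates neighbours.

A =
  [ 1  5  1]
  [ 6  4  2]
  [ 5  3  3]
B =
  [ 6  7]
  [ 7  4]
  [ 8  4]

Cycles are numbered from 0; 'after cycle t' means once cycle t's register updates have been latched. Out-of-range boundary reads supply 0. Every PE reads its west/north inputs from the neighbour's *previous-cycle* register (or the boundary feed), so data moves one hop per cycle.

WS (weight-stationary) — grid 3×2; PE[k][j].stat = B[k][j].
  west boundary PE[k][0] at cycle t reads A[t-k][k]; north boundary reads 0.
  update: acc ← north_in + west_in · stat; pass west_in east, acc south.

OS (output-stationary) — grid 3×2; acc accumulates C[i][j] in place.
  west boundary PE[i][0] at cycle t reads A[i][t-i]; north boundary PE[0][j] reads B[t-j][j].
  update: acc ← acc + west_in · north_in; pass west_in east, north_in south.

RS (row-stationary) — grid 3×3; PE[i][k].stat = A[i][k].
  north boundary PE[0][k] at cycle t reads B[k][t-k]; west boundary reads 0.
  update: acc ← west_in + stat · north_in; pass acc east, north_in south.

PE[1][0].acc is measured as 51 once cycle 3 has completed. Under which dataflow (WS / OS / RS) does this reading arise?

WS (3×2 grid), PE[1][0]:
  after 0 — PE[1][0] acc=0, pass-E 0, pass-S 0
  after 1 — PE[1][0] acc=41, pass-E 5, pass-S 41
  after 2 — PE[1][0] acc=64, pass-E 4, pass-S 64
  after 3 — PE[1][0] acc=51, pass-E 3, pass-S 51
OS (3×2 grid), PE[1][0]:
  after 0 — PE[1][0] acc=0, pass-E 0, pass-S 0
  after 1 — PE[1][0] acc=36, pass-E 6, pass-S 6
  after 2 — PE[1][0] acc=64, pass-E 4, pass-S 7
  after 3 — PE[1][0] acc=80, pass-E 2, pass-S 8
RS (3×3 grid), PE[1][0]:
  after 0 — PE[1][0] acc=0, pass-E 0, pass-S 0
  after 1 — PE[1][0] acc=36, pass-E 36, pass-S 6
  after 2 — PE[1][0] acc=42, pass-E 42, pass-S 7
  after 3 — PE[1][0] acc=0, pass-E 0, pass-S 0

dataflow = WS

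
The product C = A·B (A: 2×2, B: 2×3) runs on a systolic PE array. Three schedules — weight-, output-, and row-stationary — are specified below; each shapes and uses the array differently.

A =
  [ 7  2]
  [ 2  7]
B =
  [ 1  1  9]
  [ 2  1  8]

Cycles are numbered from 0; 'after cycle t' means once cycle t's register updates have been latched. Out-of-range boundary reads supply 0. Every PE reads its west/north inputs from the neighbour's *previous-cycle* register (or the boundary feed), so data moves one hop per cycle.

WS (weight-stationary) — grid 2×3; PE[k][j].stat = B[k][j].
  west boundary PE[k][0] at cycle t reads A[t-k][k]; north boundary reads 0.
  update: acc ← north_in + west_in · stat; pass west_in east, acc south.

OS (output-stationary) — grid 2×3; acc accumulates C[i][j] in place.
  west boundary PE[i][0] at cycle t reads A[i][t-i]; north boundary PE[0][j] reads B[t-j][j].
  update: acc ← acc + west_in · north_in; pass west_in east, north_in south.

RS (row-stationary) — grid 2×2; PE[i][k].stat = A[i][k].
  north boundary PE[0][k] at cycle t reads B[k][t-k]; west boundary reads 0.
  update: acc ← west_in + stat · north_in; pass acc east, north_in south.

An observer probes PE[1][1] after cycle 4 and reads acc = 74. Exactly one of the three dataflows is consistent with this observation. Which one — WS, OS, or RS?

— WS: 2×3; PE[1][1] trace:
  after 0 — PE[1][1] acc=0, pass-E 0, pass-S 0
  after 1 — PE[1][1] acc=0, pass-E 0, pass-S 0
  after 2 — PE[1][1] acc=9, pass-E 2, pass-S 9
  after 3 — PE[1][1] acc=9, pass-E 7, pass-S 9
  after 4 — PE[1][1] acc=0, pass-E 0, pass-S 0
— OS: 2×3; PE[1][1] trace:
  after 0 — PE[1][1] acc=0, pass-E 0, pass-S 0
  after 1 — PE[1][1] acc=0, pass-E 0, pass-S 0
  after 2 — PE[1][1] acc=2, pass-E 2, pass-S 1
  after 3 — PE[1][1] acc=9, pass-E 7, pass-S 1
  after 4 — PE[1][1] acc=9, pass-E 0, pass-S 0
— RS: 2×2; PE[1][1] trace:
  after 0 — PE[1][1] acc=0, pass-E 0, pass-S 0
  after 1 — PE[1][1] acc=0, pass-E 0, pass-S 0
  after 2 — PE[1][1] acc=16, pass-E 16, pass-S 2
  after 3 — PE[1][1] acc=9, pass-E 9, pass-S 1
  after 4 — PE[1][1] acc=74, pass-E 74, pass-S 8

dataflow = RS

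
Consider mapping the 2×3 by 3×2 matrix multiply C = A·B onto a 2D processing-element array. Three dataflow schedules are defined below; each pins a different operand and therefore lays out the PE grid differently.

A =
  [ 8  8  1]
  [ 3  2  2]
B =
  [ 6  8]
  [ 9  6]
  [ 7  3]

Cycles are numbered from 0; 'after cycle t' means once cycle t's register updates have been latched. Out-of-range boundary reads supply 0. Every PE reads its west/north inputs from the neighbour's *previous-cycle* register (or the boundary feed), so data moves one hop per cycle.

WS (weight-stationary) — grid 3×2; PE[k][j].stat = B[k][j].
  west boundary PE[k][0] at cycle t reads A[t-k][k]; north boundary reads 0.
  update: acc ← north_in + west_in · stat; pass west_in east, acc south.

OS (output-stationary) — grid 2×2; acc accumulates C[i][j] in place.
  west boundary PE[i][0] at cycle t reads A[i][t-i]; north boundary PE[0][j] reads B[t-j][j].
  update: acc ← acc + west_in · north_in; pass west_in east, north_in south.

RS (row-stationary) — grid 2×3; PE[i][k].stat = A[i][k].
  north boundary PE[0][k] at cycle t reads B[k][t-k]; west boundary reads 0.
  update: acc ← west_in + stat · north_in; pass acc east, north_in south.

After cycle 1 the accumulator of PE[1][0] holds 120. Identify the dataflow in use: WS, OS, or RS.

dataflow = WS

— WS: 3×2; PE[1][0] trace:
  t=0 PE[1][0]: acc=0 h=0 v=0
  t=1 PE[1][0]: acc=120 h=8 v=120
— OS: 2×2; PE[1][0] trace:
  t=0 PE[1][0]: acc=0 h=0 v=0
  t=1 PE[1][0]: acc=18 h=3 v=6
— RS: 2×3; PE[1][0] trace:
  t=0 PE[1][0]: acc=0 h=0 v=0
  t=1 PE[1][0]: acc=18 h=18 v=6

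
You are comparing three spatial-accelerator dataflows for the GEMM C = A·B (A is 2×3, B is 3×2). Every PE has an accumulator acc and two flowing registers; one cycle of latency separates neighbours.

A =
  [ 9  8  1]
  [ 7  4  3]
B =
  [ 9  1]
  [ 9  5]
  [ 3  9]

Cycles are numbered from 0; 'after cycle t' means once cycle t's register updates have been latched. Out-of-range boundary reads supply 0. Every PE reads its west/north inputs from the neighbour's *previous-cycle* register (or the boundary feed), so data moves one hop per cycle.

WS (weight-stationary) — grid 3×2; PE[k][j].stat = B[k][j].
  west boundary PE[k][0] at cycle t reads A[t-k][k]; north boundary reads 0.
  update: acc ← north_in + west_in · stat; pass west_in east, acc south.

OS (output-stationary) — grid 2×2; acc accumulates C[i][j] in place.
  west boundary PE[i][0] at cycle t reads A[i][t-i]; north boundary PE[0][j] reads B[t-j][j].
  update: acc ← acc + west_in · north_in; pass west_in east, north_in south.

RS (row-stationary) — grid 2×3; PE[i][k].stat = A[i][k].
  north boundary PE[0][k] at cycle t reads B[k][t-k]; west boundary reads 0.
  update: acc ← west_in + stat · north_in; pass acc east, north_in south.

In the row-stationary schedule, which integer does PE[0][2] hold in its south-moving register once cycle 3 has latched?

register = 9

RS (2×3). Following PE[0][2] plus its west/north inputs:
  0: (0,1).acc=0  regs=<0,0>
  0: (0,2).acc=0  regs=<0,0>
  1: (0,1).acc=153  regs=<153,9>
  1: (0,2).acc=0  regs=<0,0>
  2: (0,1).acc=49  regs=<49,5>
  2: (0,2).acc=156  regs=<156,3>
  3: (0,1).acc=0  regs=<0,0>
  3: (0,2).acc=58  regs=<58,9>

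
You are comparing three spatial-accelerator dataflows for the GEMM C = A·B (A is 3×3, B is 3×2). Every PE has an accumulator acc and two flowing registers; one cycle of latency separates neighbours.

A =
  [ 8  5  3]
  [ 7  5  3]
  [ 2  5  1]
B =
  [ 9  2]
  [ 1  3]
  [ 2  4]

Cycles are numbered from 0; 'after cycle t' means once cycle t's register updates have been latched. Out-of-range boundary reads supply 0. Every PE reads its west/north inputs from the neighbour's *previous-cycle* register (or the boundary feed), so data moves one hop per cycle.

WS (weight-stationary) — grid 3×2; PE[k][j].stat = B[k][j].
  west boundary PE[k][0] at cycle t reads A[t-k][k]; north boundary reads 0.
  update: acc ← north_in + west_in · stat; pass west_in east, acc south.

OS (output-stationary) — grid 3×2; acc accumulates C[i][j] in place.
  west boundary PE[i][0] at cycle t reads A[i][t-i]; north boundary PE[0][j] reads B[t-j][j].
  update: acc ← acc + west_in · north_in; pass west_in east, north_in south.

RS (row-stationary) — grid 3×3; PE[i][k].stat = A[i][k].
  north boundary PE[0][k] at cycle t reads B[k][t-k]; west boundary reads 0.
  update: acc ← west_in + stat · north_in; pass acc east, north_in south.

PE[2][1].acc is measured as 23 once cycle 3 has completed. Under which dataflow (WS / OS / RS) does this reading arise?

WS [3×2] PE[2][1] across cycles:
  [0] (2,1) acc=0 (h:0 v:0)
  [1] (2,1) acc=0 (h:0 v:0)
  [2] (2,1) acc=0 (h:0 v:0)
  [3] (2,1) acc=43 (h:3 v:43)
OS [3×2] PE[2][1] across cycles:
  [0] (2,1) acc=0 (h:0 v:0)
  [1] (2,1) acc=0 (h:0 v:0)
  [2] (2,1) acc=0 (h:0 v:0)
  [3] (2,1) acc=4 (h:2 v:2)
RS [3×3] PE[2][1] across cycles:
  [0] (2,1) acc=0 (h:0 v:0)
  [1] (2,1) acc=0 (h:0 v:0)
  [2] (2,1) acc=0 (h:0 v:0)
  [3] (2,1) acc=23 (h:23 v:1)

dataflow = RS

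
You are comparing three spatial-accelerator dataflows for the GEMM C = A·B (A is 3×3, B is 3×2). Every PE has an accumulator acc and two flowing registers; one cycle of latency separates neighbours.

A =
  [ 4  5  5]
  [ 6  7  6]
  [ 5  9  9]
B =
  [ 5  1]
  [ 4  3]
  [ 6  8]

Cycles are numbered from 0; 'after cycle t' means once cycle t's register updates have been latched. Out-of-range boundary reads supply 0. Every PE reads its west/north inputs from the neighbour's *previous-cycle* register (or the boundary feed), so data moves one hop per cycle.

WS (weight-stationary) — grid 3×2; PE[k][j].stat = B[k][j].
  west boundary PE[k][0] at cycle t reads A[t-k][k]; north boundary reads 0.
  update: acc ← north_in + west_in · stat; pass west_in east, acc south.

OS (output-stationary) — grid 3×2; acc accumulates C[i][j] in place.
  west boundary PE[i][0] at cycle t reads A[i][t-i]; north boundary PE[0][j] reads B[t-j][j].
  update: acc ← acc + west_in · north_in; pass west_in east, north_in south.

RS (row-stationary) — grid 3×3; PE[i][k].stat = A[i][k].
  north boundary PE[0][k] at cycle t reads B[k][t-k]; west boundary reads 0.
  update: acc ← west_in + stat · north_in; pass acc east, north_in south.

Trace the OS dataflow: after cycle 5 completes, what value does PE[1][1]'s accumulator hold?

PE[1][1].acc = 75

OS on a 3×2 grid — tracing PE[1][1] and its feeders:
  step 0 · PE0,1: acc=0; fwd→0 fwd↓0
  step 0 · PE1,0: acc=0; fwd→0 fwd↓0
  step 0 · PE1,1: acc=0; fwd→0 fwd↓0
  step 1 · PE0,1: acc=4; fwd→4 fwd↓1
  step 1 · PE1,0: acc=30; fwd→6 fwd↓5
  step 1 · PE1,1: acc=0; fwd→0 fwd↓0
  step 2 · PE0,1: acc=19; fwd→5 fwd↓3
  step 2 · PE1,0: acc=58; fwd→7 fwd↓4
  step 2 · PE1,1: acc=6; fwd→6 fwd↓1
  step 3 · PE0,1: acc=59; fwd→5 fwd↓8
  step 3 · PE1,0: acc=94; fwd→6 fwd↓6
  step 3 · PE1,1: acc=27; fwd→7 fwd↓3
  step 4 · PE0,1: acc=59; fwd→0 fwd↓0
  step 4 · PE1,0: acc=94; fwd→0 fwd↓0
  step 4 · PE1,1: acc=75; fwd→6 fwd↓8
  step 5 · PE0,1: acc=59; fwd→0 fwd↓0
  step 5 · PE1,0: acc=94; fwd→0 fwd↓0
  step 5 · PE1,1: acc=75; fwd→0 fwd↓0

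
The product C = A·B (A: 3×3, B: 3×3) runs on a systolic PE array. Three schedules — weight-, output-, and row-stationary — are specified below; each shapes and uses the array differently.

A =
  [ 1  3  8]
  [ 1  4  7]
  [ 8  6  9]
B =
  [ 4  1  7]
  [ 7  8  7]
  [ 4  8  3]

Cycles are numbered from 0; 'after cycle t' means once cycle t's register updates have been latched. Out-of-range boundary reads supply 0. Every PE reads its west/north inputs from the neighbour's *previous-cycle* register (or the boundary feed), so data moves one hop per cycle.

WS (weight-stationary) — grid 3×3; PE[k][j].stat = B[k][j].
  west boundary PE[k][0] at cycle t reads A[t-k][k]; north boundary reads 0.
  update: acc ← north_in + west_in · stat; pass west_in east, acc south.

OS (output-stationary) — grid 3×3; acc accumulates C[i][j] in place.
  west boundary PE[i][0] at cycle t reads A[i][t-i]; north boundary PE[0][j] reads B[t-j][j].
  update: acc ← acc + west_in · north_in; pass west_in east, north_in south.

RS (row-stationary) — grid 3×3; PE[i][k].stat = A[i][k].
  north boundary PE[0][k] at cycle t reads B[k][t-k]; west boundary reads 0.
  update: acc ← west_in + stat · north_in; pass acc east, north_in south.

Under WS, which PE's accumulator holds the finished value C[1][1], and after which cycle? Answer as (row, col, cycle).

(row, col, cycle) = (2, 1, 4)

Under WS, C[1][1] lands at PE[2][1]:
  after 0 — PE[2][1] acc=0, pass-E 0, pass-S 0
  after 1 — PE[2][1] acc=0, pass-E 0, pass-S 0
  after 2 — PE[2][1] acc=0, pass-E 0, pass-S 0
  after 3 — PE[2][1] acc=89, pass-E 8, pass-S 89
  after 4 — PE[2][1] acc=89, pass-E 7, pass-S 89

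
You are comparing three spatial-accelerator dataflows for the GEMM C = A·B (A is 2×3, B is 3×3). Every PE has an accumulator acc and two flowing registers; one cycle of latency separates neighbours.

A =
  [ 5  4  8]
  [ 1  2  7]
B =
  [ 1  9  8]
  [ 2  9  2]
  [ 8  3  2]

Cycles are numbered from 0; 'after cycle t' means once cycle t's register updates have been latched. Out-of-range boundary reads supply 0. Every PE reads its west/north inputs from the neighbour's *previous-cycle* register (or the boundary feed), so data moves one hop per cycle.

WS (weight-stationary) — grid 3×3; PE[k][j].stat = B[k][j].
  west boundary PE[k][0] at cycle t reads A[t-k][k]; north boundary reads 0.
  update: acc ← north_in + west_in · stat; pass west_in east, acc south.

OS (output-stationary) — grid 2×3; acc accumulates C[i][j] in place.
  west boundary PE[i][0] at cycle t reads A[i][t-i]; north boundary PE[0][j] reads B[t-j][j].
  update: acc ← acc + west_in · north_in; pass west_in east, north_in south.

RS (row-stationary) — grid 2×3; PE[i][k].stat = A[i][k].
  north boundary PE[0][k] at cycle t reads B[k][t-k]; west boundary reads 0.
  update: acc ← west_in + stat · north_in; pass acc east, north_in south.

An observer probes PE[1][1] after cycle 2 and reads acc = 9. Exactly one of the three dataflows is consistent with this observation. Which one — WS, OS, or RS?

dataflow = OS

WS (3×3 grid), PE[1][1]:
  [0] (1,1) acc=0 (h:0 v:0)
  [1] (1,1) acc=0 (h:0 v:0)
  [2] (1,1) acc=81 (h:4 v:81)
OS (2×3 grid), PE[1][1]:
  [0] (1,1) acc=0 (h:0 v:0)
  [1] (1,1) acc=0 (h:0 v:0)
  [2] (1,1) acc=9 (h:1 v:9)
RS (2×3 grid), PE[1][1]:
  [0] (1,1) acc=0 (h:0 v:0)
  [1] (1,1) acc=0 (h:0 v:0)
  [2] (1,1) acc=5 (h:5 v:2)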